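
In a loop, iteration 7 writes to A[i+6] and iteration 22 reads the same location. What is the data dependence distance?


Distance = read iteration - write iteration
= 22 - 7 = 15

15


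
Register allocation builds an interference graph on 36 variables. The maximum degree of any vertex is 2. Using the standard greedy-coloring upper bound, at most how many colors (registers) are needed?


Greedy coloring never needs more than (max_degree + 1) colors: when coloring a vertex, at most max_degree neighbors are already colored.
Upper bound = 2 + 1 = 3

3


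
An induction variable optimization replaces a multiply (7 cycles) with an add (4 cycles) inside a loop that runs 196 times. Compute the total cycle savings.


Per-iteration saving = 7 - 4 = 3
Total saved = 196 * 3 = 588

588


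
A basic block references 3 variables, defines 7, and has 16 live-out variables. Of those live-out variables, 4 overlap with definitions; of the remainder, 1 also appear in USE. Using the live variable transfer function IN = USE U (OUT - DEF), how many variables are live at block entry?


OUT - DEF: 16 - 4 = 12
|IN| = |USE| + |OUT - DEF| - |USE ∩ (OUT - DEF)| = 3 + 12 - 1 = 14

14


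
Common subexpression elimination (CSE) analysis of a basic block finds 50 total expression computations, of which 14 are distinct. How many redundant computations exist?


CSE count = total expressions - unique expressions
= 50 - 14 = 36

36


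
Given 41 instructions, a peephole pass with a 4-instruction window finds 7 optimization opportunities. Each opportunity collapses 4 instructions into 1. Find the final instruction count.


Each match removes 3 instructions.
Total removed = 7 * 3 = 21
Remaining = 41 - 21 = 20

20


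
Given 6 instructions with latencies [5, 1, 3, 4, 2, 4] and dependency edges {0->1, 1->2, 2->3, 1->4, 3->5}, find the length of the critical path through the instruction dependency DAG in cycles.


Compute longest path through dependency graph: dist(Ik) = max over predecessors of dist + latency(Ik).
dist(I0) = latency 5 = 5
dist(I1) = dist(I0) + 1 = 5 + 1 = 6
dist(I2) = dist(I1) + 3 = 6 + 3 = 9
dist(I3) = dist(I2) + 4 = 9 + 4 = 13
dist(I4) = dist(I1) + 2 = 6 + 2 = 8
dist(I5) = dist(I3) + 4 = 13 + 4 = 17
Critical path = max dist = 17

17


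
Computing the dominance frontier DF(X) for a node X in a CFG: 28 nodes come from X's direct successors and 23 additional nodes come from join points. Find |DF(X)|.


DF(X) = direct successor contributions + join point contributions
= 28 + 23 = 51

51


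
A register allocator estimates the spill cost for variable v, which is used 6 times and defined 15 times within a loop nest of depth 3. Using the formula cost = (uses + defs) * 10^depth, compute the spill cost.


uses + defs = 6 + 15 = 21
10^3 = 1000
Spill cost = 21 * 1000 = 21000

21000


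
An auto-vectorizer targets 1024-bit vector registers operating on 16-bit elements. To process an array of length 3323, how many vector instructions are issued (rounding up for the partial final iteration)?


Width = 1024 / 16 = 64 elements per vector op
Iterations = ceil(3323 / 64) = 52

52


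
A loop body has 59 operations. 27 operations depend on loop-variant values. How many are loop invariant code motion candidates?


Invariant candidates = total - loop-dependent
= 59 - 27 = 32

32


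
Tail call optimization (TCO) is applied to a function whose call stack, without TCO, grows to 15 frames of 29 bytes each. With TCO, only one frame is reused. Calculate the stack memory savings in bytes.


Without TCO: 15 * 29 = 435 bytes
With TCO: reuse 1 frame = 29 bytes
Savings = 435 - 29 = 406

406


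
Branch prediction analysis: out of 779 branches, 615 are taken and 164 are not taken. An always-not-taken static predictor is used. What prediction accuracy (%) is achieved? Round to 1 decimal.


Predictor: always-not-taken
Correct predictions = 164
Accuracy = 164 / 779 * 100 = 21.1%

21.1


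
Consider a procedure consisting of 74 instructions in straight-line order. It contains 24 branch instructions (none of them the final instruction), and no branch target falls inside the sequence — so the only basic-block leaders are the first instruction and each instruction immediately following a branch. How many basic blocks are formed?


With no in-sequence branch targets, the leaders are the first instruction plus the instruction after each branch.
Number of basic blocks = branches + 1
= 24 + 1 = 25

25


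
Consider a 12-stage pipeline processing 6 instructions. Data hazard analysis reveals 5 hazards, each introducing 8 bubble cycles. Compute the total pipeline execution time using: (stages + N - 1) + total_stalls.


Base cycles = 12 + 6 - 1 = 17
Total stalls = 5 * 8 = 40
Total = 17 + 40 = 57

57


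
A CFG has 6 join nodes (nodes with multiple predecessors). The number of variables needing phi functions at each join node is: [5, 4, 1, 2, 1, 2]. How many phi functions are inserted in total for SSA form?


Total phi functions = sum of phi functions at each join node
= 5 + 4 + 1 + 2 + 1 + 2 = 15

15


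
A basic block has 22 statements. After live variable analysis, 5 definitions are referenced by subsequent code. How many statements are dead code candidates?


Dead code = total statements - live definitions
= 22 - 5 = 17

17


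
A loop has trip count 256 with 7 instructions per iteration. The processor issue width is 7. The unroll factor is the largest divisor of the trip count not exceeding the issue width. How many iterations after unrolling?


Largest divisor of 256 <= 7 is 4
New iterations = 256 / 4 = 64

64


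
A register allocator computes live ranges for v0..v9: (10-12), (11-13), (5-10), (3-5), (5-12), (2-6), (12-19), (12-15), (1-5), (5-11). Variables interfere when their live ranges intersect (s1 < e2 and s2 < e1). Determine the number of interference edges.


Check all pairs for overlapping intervals.
Two intervals (s1,e1) and (s2,e2) overlap if s1 < e2 and s2 < e1.
v0 (10-12) vs v1..v9: overlaps v1, v4, v9 -> 3
v1 (11-13) vs v2..v9: overlaps v4, v6, v7 -> 3
v2 (5-10) vs v3..v9: overlaps v4, v5, v9 -> 3
v3 (3-5) vs v4..v9: overlaps v5, v8 -> 2
v4 (5-12) vs v5..v9: overlaps v5, v9 -> 2
v5 (2-6) vs v6..v9: overlaps v8, v9 -> 2
v6 (12-19) vs v7..v9: overlaps v7 -> 1
v7 (12-15) vs v8..v9: overlaps none -> 0
v8 (1-5) vs v9: overlaps none -> 0
Total overlapping pairs = 3 + 3 + 3 + 2 + 2 + 2 + 1 + 0 + 0 = 16

16


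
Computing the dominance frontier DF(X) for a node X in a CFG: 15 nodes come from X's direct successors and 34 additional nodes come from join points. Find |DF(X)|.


DF(X) = direct successor contributions + join point contributions
= 15 + 34 = 49

49


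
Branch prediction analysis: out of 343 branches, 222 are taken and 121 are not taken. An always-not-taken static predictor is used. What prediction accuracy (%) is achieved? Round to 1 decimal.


Predictor: always-not-taken
Correct predictions = 121
Accuracy = 121 / 343 * 100 = 35.3%

35.3


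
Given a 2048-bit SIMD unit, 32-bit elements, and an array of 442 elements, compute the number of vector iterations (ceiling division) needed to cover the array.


Width = 2048 / 32 = 64 elements per vector op
Iterations = ceil(442 / 64) = 7

7


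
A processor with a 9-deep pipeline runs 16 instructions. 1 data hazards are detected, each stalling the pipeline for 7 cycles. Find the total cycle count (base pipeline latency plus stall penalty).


Base cycles = 9 + 16 - 1 = 24
Total stalls = 1 * 7 = 7
Total = 24 + 7 = 31

31


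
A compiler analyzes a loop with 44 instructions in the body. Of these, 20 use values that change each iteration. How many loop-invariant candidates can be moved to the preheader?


Invariant candidates = total - loop-dependent
= 44 - 20 = 24

24


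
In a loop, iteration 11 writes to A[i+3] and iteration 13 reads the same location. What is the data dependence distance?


Distance = read iteration - write iteration
= 13 - 11 = 2

2


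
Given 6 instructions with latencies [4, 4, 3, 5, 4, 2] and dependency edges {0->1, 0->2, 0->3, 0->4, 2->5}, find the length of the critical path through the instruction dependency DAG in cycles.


Compute longest path through dependency graph: dist(Ik) = max over predecessors of dist + latency(Ik).
dist(I0) = latency 4 = 4
dist(I1) = dist(I0) + 4 = 4 + 4 = 8
dist(I2) = dist(I0) + 3 = 4 + 3 = 7
dist(I3) = dist(I0) + 5 = 4 + 5 = 9
dist(I4) = dist(I0) + 4 = 4 + 4 = 8
dist(I5) = dist(I2) + 2 = 7 + 2 = 9
Critical path = max dist = 9

9


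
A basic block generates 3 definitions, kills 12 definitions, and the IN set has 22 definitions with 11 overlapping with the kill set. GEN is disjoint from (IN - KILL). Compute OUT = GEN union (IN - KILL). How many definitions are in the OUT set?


IN - KILL: 22 - 11 = 11 surviving definitions
OUT = GEN + surviving = 3 + 11 = 14

14


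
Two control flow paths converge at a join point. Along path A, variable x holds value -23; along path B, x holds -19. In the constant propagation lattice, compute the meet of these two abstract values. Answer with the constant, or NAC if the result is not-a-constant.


Meet operation: if both paths give the same constant, result is that constant; if they differ, result is NAC (not-a-constant).
Path A: -23, Path B: -19 -> differ
Result: not-a-constant -> NAC

NAC


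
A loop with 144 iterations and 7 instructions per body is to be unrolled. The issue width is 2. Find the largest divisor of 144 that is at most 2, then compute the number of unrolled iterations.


Largest divisor of 144 <= 2 is 2
New iterations = 144 / 2 = 72

72


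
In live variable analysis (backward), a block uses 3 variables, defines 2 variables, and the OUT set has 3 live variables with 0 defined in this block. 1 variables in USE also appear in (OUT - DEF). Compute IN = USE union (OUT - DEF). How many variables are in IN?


OUT - DEF: 3 - 0 = 3
|IN| = |USE| + |OUT - DEF| - |USE ∩ (OUT - DEF)| = 3 + 3 - 1 = 5

5


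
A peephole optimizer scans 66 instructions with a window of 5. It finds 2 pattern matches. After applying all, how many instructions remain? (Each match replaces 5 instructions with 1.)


Each match removes 4 instructions.
Total removed = 2 * 4 = 8
Remaining = 66 - 8 = 58

58


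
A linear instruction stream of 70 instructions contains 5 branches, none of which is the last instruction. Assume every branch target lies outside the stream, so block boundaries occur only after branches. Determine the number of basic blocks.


With no in-sequence branch targets, the leaders are the first instruction plus the instruction after each branch.
Number of basic blocks = branches + 1
= 5 + 1 = 6

6


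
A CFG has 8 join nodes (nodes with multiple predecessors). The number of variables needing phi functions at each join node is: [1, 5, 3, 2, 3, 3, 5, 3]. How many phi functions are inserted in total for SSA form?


Total phi functions = sum of phi functions at each join node
= 1 + 5 + 3 + 2 + 3 + 3 + 5 + 3 = 25

25


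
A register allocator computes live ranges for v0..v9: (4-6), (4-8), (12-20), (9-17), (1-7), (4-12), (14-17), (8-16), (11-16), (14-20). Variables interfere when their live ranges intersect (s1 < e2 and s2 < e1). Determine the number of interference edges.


Check all pairs for overlapping intervals.
Two intervals (s1,e1) and (s2,e2) overlap if s1 < e2 and s2 < e1.
v0 (4-6) vs v1..v9: overlaps v1, v4, v5 -> 3
v1 (4-8) vs v2..v9: overlaps v4, v5 -> 2
v2 (12-20) vs v3..v9: overlaps v3, v6, v7, v8, v9 -> 5
v3 (9-17) vs v4..v9: overlaps v5, v6, v7, v8, v9 -> 5
v4 (1-7) vs v5..v9: overlaps v5 -> 1
v5 (4-12) vs v6..v9: overlaps v7, v8 -> 2
v6 (14-17) vs v7..v9: overlaps v7, v8, v9 -> 3
v7 (8-16) vs v8..v9: overlaps v8, v9 -> 2
v8 (11-16) vs v9: overlaps v9 -> 1
Total overlapping pairs = 3 + 2 + 5 + 5 + 1 + 2 + 3 + 2 + 1 = 24

24


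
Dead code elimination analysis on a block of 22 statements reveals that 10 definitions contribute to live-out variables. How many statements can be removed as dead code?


Dead code = total statements - live definitions
= 22 - 10 = 12

12


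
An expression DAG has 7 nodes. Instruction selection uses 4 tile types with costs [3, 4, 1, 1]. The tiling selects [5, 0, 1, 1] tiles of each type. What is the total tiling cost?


Total cost = sum(count_i * cost_i)
= 5*3 + 0*4 + 1*1 + 1*1
= 17

17


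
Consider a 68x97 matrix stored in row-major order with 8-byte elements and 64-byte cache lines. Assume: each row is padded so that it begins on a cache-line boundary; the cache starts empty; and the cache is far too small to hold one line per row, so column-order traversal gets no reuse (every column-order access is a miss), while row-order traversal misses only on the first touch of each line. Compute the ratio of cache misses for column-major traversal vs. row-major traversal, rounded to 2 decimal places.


Each row occupies 97 * 8 = 776 bytes and starts on a line boundary, so it spans ceil(776 / 64) = 13 cache lines.
Row-major traversal misses (one per line touched): 68 * ceil(97 * 8 / 64) = 884
Column-major traversal misses (no reuse, every access misses): 68 * 97 = 6596
Ratio = 6596 / 884 = 7.46

7.46


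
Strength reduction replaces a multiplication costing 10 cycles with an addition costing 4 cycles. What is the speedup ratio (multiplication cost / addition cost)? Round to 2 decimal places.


Ratio = mult_cost / add_cost = 10 / 4 = 2.5

2.5


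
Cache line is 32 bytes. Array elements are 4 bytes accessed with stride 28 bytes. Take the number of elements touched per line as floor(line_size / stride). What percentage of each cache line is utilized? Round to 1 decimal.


Elements per cache line = floor(32 / 28) = 1
Bytes used = 1 * 4 = 4
Utilization = 4 / 32 * 100 = 12.5%

12.5


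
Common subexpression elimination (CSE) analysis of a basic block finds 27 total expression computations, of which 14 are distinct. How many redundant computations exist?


CSE count = total expressions - unique expressions
= 27 - 14 = 13

13


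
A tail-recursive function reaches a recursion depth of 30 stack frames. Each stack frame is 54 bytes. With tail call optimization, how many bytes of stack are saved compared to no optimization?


Without TCO: 30 * 54 = 1620 bytes
With TCO: reuse 1 frame = 54 bytes
Savings = 1620 - 54 = 1566

1566


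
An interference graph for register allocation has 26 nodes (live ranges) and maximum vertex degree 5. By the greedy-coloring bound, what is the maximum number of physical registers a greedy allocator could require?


Greedy coloring never needs more than (max_degree + 1) colors: when coloring a vertex, at most max_degree neighbors are already colored.
Upper bound = 5 + 1 = 6

6


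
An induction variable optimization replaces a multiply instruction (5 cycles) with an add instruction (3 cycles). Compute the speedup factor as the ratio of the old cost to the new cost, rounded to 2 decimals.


Ratio = mult_cost / add_cost = 5 / 3 = 1.67

1.67


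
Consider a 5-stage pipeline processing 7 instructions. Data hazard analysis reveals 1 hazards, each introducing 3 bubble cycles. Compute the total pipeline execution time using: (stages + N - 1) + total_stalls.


Base cycles = 5 + 7 - 1 = 11
Total stalls = 1 * 3 = 3
Total = 11 + 3 = 14

14


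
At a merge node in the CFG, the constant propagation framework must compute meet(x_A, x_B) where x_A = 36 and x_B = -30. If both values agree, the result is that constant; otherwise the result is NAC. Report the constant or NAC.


Meet operation: if both paths give the same constant, result is that constant; if they differ, result is NAC (not-a-constant).
Path A: 36, Path B: -30 -> differ
Result: not-a-constant -> NAC

NAC


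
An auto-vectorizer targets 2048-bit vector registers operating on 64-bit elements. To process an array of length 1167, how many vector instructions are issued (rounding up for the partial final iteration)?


Width = 2048 / 64 = 32 elements per vector op
Iterations = ceil(1167 / 32) = 37

37


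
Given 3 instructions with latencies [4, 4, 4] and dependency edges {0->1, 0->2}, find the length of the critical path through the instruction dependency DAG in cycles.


Compute longest path through dependency graph: dist(Ik) = max over predecessors of dist + latency(Ik).
dist(I0) = latency 4 = 4
dist(I1) = dist(I0) + 4 = 4 + 4 = 8
dist(I2) = dist(I0) + 4 = 4 + 4 = 8
Critical path = max dist = 8

8


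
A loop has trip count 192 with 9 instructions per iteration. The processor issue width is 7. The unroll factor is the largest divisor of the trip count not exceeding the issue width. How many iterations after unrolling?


Largest divisor of 192 <= 7 is 6
New iterations = 192 / 6 = 32

32


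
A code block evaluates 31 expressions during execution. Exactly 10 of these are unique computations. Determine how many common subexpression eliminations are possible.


CSE count = total expressions - unique expressions
= 31 - 10 = 21

21


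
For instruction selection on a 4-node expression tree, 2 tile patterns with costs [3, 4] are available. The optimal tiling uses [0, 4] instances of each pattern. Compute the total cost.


Total cost = sum(count_i * cost_i)
= 0*3 + 4*4
= 16

16


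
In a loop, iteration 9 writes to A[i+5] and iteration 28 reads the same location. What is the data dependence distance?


Distance = read iteration - write iteration
= 28 - 9 = 19

19


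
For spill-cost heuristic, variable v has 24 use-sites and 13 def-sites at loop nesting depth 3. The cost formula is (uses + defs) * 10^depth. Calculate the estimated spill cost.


uses + defs = 24 + 13 = 37
10^3 = 1000
Spill cost = 37 * 1000 = 37000

37000


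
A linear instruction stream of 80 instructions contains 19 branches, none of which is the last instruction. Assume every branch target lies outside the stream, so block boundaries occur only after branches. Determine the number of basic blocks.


With no in-sequence branch targets, the leaders are the first instruction plus the instruction after each branch.
Number of basic blocks = branches + 1
= 19 + 1 = 20

20


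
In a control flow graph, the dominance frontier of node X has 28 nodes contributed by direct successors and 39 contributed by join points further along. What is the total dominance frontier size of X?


DF(X) = direct successor contributions + join point contributions
= 28 + 39 = 67

67


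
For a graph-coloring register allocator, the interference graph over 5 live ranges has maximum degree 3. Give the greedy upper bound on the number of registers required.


Greedy coloring never needs more than (max_degree + 1) colors: when coloring a vertex, at most max_degree neighbors are already colored.
Upper bound = 3 + 1 = 4

4


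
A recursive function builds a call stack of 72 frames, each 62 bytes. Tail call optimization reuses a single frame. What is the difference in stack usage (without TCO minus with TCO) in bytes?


Without TCO: 72 * 62 = 4464 bytes
With TCO: reuse 1 frame = 62 bytes
Savings = 4464 - 62 = 4402

4402


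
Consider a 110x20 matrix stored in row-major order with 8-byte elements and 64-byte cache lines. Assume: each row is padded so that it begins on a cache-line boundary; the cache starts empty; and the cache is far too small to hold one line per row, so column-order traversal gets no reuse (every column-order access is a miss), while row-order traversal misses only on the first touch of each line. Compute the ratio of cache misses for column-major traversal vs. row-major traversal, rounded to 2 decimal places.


Each row occupies 20 * 8 = 160 bytes and starts on a line boundary, so it spans ceil(160 / 64) = 3 cache lines.
Row-major traversal misses (one per line touched): 110 * ceil(20 * 8 / 64) = 330
Column-major traversal misses (no reuse, every access misses): 110 * 20 = 2200
Ratio = 2200 / 330 = 6.67

6.67


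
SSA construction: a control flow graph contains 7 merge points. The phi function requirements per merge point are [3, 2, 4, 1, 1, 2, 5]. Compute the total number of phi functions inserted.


Total phi functions = sum of phi functions at each join node
= 3 + 2 + 4 + 1 + 1 + 2 + 5 = 18

18


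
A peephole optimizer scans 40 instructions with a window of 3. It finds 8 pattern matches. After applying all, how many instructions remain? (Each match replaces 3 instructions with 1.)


Each match removes 2 instructions.
Total removed = 8 * 2 = 16
Remaining = 40 - 16 = 24

24


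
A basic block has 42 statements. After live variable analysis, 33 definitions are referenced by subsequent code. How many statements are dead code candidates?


Dead code = total statements - live definitions
= 42 - 33 = 9

9


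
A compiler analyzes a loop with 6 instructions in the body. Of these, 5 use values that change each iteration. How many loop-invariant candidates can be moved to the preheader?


Invariant candidates = total - loop-dependent
= 6 - 5 = 1

1


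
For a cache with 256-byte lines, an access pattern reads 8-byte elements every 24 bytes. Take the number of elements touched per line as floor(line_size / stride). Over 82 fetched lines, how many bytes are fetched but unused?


Elements per line = floor(256 / 24) = 10
Bytes used per line = 10 * 8 = 80
Wasted per line = 256 - 80 = 176
Total wasted = 176 * 82 = 14432

14432


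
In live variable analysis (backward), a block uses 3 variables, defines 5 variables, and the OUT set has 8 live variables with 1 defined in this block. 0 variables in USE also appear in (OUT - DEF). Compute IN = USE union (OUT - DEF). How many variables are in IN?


OUT - DEF: 8 - 1 = 7
|IN| = |USE| + |OUT - DEF| - |USE ∩ (OUT - DEF)| = 3 + 7 - 0 = 10

10


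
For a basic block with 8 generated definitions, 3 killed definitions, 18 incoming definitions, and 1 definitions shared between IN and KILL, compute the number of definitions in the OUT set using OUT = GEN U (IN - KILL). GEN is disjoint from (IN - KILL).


IN - KILL: 18 - 1 = 17 surviving definitions
OUT = GEN + surviving = 8 + 17 = 25

25


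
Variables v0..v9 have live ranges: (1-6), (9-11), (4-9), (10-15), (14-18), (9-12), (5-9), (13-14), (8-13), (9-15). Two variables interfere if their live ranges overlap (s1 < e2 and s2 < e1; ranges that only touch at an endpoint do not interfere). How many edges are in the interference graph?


Check all pairs for overlapping intervals.
Two intervals (s1,e1) and (s2,e2) overlap if s1 < e2 and s2 < e1.
v0 (1-6) vs v1..v9: overlaps v2, v6 -> 2
v1 (9-11) vs v2..v9: overlaps v3, v5, v8, v9 -> 4
v2 (4-9) vs v3..v9: overlaps v6, v8 -> 2
v3 (10-15) vs v4..v9: overlaps v4, v5, v7, v8, v9 -> 5
v4 (14-18) vs v5..v9: overlaps v9 -> 1
v5 (9-12) vs v6..v9: overlaps v8, v9 -> 2
v6 (5-9) vs v7..v9: overlaps v8 -> 1
v7 (13-14) vs v8..v9: overlaps v9 -> 1
v8 (8-13) vs v9: overlaps v9 -> 1
Total overlapping pairs = 2 + 4 + 2 + 5 + 1 + 2 + 1 + 1 + 1 = 19

19


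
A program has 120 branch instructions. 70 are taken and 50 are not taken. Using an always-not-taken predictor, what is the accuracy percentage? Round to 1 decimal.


Predictor: always-not-taken
Correct predictions = 50
Accuracy = 50 / 120 * 100 = 41.7%

41.7


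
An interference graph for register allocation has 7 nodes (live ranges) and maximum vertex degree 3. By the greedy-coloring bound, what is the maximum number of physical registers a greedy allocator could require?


Greedy coloring never needs more than (max_degree + 1) colors: when coloring a vertex, at most max_degree neighbors are already colored.
Upper bound = 3 + 1 = 4

4


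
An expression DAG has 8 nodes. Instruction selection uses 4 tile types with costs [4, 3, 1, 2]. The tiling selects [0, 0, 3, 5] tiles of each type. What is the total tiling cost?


Total cost = sum(count_i * cost_i)
= 0*4 + 0*3 + 3*1 + 5*2
= 13

13


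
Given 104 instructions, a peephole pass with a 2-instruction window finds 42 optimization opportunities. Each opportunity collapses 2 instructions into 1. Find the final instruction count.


Each match removes 1 instructions.
Total removed = 42 * 1 = 42
Remaining = 104 - 42 = 62

62


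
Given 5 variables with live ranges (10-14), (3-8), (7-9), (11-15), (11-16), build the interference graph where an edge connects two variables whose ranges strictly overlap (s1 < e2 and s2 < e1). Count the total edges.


Check all pairs for overlapping intervals.
Two intervals (s1,e1) and (s2,e2) overlap if s1 < e2 and s2 < e1.
v0 (10-14) vs v1..v4: overlaps v3, v4 -> 2
v1 (3-8) vs v2..v4: overlaps v2 -> 1
v2 (7-9) vs v3..v4: overlaps none -> 0
v3 (11-15) vs v4: overlaps v4 -> 1
Total overlapping pairs = 2 + 1 + 0 + 1 = 4

4


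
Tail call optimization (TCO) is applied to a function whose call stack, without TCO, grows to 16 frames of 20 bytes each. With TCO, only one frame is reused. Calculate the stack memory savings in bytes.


Without TCO: 16 * 20 = 320 bytes
With TCO: reuse 1 frame = 20 bytes
Savings = 320 - 20 = 300

300


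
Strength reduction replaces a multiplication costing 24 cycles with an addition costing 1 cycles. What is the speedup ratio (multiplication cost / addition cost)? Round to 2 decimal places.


Ratio = mult_cost / add_cost = 24 / 1 = 24.0

24.0


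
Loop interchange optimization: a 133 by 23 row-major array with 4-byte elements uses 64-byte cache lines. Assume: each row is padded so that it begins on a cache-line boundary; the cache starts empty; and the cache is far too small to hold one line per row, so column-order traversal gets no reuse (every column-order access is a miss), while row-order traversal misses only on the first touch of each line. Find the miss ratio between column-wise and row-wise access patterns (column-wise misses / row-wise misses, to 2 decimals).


Each row occupies 23 * 4 = 92 bytes and starts on a line boundary, so it spans ceil(92 / 64) = 2 cache lines.
Row-major traversal misses (one per line touched): 133 * ceil(23 * 4 / 64) = 266
Column-major traversal misses (no reuse, every access misses): 133 * 23 = 3059
Ratio = 3059 / 266 = 11.5

11.5


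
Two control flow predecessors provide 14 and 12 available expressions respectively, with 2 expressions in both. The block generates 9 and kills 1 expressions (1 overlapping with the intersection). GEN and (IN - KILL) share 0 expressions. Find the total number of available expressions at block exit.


IN = intersection of predecessors = 2
IN - KILL = 2 - 1 = 1
|OUT| = |GEN| + |IN - KILL| - |GEN ∩ (IN - KILL)| = 9 + 1 - 0 = 10

10


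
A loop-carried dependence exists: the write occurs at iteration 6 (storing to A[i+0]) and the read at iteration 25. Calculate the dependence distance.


Distance = read iteration - write iteration
= 25 - 6 = 19

19


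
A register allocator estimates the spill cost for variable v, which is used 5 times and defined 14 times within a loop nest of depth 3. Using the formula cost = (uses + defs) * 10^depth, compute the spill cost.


uses + defs = 5 + 14 = 19
10^3 = 1000
Spill cost = 19 * 1000 = 19000

19000


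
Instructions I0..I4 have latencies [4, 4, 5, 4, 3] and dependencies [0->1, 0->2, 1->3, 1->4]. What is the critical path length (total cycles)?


Compute longest path through dependency graph: dist(Ik) = max over predecessors of dist + latency(Ik).
dist(I0) = latency 4 = 4
dist(I1) = dist(I0) + 4 = 4 + 4 = 8
dist(I2) = dist(I0) + 5 = 4 + 5 = 9
dist(I3) = dist(I1) + 4 = 8 + 4 = 12
dist(I4) = dist(I1) + 3 = 8 + 3 = 11
Critical path = max dist = 12

12


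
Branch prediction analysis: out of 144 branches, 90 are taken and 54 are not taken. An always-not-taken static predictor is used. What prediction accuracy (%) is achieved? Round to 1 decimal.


Predictor: always-not-taken
Correct predictions = 54
Accuracy = 54 / 144 * 100 = 37.5%

37.5


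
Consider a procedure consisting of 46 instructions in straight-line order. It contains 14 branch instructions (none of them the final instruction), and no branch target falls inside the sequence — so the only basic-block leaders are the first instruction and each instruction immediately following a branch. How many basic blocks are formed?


With no in-sequence branch targets, the leaders are the first instruction plus the instruction after each branch.
Number of basic blocks = branches + 1
= 14 + 1 = 15

15


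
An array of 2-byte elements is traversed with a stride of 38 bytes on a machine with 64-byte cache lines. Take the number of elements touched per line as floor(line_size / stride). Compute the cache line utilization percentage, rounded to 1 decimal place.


Elements per cache line = floor(64 / 38) = 1
Bytes used = 1 * 2 = 2
Utilization = 2 / 64 * 100 = 3.1%

3.1


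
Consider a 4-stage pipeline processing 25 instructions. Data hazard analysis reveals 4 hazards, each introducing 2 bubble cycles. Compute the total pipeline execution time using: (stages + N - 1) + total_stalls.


Base cycles = 4 + 25 - 1 = 28
Total stalls = 4 * 2 = 8
Total = 28 + 8 = 36

36


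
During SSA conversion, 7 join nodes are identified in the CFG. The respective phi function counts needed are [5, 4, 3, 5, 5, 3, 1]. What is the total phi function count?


Total phi functions = sum of phi functions at each join node
= 5 + 4 + 3 + 5 + 5 + 3 + 1 = 26

26


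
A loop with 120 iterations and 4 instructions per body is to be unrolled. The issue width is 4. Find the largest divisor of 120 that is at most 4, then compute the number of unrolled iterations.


Largest divisor of 120 <= 4 is 4
New iterations = 120 / 4 = 30

30


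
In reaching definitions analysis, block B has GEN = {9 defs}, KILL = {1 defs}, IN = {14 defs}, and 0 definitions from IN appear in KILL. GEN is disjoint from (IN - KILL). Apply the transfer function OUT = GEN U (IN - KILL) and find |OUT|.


IN - KILL: 14 - 0 = 14 surviving definitions
OUT = GEN + surviving = 9 + 14 = 23

23


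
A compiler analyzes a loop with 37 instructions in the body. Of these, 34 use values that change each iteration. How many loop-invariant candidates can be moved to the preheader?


Invariant candidates = total - loop-dependent
= 37 - 34 = 3

3


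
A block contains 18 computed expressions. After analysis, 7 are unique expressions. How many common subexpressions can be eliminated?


CSE count = total expressions - unique expressions
= 18 - 7 = 11

11


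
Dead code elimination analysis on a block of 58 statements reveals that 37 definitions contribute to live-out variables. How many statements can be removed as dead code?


Dead code = total statements - live definitions
= 58 - 37 = 21

21


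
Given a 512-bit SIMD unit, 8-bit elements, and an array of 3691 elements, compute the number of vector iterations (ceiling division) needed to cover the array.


Width = 512 / 8 = 64 elements per vector op
Iterations = ceil(3691 / 64) = 58

58


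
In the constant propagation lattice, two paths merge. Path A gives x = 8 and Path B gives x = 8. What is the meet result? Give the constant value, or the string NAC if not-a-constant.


Meet operation: if both paths give the same constant, result is that constant; if they differ, result is NAC (not-a-constant).
Path A: 8, Path B: 8 -> equal
Result: constant -> 8

8


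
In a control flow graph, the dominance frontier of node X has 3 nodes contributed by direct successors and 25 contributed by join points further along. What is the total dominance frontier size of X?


DF(X) = direct successor contributions + join point contributions
= 3 + 25 = 28

28


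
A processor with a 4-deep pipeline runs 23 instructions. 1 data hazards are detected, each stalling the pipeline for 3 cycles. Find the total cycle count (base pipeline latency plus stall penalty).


Base cycles = 4 + 23 - 1 = 26
Total stalls = 1 * 3 = 3
Total = 26 + 3 = 29

29


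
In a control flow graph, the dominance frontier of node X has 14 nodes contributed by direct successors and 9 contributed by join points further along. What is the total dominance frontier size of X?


DF(X) = direct successor contributions + join point contributions
= 14 + 9 = 23

23


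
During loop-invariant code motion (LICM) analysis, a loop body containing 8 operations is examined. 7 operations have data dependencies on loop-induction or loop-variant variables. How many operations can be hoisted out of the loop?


Invariant candidates = total - loop-dependent
= 8 - 7 = 1

1


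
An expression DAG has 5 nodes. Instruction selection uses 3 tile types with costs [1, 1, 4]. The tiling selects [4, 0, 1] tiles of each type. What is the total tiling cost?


Total cost = sum(count_i * cost_i)
= 4*1 + 0*1 + 1*4
= 8

8


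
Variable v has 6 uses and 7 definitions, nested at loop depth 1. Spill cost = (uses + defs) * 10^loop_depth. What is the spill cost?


uses + defs = 6 + 7 = 13
10^1 = 10
Spill cost = 13 * 10 = 130

130


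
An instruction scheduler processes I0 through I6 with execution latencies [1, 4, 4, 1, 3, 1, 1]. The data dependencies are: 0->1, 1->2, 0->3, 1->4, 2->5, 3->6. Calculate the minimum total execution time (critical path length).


Compute longest path through dependency graph: dist(Ik) = max over predecessors of dist + latency(Ik).
dist(I0) = latency 1 = 1
dist(I1) = dist(I0) + 4 = 1 + 4 = 5
dist(I2) = dist(I1) + 4 = 5 + 4 = 9
dist(I3) = dist(I0) + 1 = 1 + 1 = 2
dist(I4) = dist(I1) + 3 = 5 + 3 = 8
dist(I5) = dist(I2) + 1 = 9 + 1 = 10
dist(I6) = dist(I3) + 1 = 2 + 1 = 3
Critical path = max dist = 10

10


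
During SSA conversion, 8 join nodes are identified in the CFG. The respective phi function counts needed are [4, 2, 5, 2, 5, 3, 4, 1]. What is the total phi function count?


Total phi functions = sum of phi functions at each join node
= 4 + 2 + 5 + 2 + 5 + 3 + 4 + 1 = 26

26


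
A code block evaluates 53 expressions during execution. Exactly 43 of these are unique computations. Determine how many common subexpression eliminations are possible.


CSE count = total expressions - unique expressions
= 53 - 43 = 10

10


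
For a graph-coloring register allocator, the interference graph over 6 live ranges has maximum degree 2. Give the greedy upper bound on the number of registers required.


Greedy coloring never needs more than (max_degree + 1) colors: when coloring a vertex, at most max_degree neighbors are already colored.
Upper bound = 2 + 1 = 3

3


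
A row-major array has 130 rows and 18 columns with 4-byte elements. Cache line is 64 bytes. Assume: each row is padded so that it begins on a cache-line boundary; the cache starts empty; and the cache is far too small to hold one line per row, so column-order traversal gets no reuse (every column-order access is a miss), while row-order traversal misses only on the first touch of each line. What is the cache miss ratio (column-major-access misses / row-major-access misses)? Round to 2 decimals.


Each row occupies 18 * 4 = 72 bytes and starts on a line boundary, so it spans ceil(72 / 64) = 2 cache lines.
Row-major traversal misses (one per line touched): 130 * ceil(18 * 4 / 64) = 260
Column-major traversal misses (no reuse, every access misses): 130 * 18 = 2340
Ratio = 2340 / 260 = 9.0

9.0


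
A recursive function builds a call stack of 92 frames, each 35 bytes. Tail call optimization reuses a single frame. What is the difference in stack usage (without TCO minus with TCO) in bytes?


Without TCO: 92 * 35 = 3220 bytes
With TCO: reuse 1 frame = 35 bytes
Savings = 3220 - 35 = 3185

3185


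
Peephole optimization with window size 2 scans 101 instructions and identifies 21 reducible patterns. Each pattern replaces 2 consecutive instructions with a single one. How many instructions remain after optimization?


Each match removes 1 instructions.
Total removed = 21 * 1 = 21
Remaining = 101 - 21 = 80

80


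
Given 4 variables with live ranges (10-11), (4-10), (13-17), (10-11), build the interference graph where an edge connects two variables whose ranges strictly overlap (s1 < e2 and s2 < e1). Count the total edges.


Check all pairs for overlapping intervals.
Two intervals (s1,e1) and (s2,e2) overlap if s1 < e2 and s2 < e1.
v0 (10-11) vs v1..v3: overlaps v3 -> 1
v1 (4-10) vs v2..v3: overlaps none -> 0
v2 (13-17) vs v3: overlaps none -> 0
Total overlapping pairs = 1 + 0 + 0 = 1

1


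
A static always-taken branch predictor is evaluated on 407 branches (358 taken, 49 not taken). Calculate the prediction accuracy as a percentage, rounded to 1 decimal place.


Predictor: always-taken
Correct predictions = 358
Accuracy = 358 / 407 * 100 = 88.0%

88.0


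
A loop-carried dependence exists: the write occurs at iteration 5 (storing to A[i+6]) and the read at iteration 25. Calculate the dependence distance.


Distance = read iteration - write iteration
= 25 - 5 = 20

20


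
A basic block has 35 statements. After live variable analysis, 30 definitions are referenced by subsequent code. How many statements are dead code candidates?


Dead code = total statements - live definitions
= 35 - 30 = 5

5


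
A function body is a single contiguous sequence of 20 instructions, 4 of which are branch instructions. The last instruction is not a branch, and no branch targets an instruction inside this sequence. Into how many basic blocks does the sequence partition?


With no in-sequence branch targets, the leaders are the first instruction plus the instruction after each branch.
Number of basic blocks = branches + 1
= 4 + 1 = 5

5


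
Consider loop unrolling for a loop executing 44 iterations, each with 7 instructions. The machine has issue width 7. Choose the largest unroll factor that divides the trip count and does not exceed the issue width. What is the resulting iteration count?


Largest divisor of 44 <= 7 is 4
New iterations = 44 / 4 = 11

11


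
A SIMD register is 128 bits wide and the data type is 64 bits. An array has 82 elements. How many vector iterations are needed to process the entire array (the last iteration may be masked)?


Width = 128 / 64 = 2 elements per vector op
Iterations = ceil(82 / 2) = 41

41


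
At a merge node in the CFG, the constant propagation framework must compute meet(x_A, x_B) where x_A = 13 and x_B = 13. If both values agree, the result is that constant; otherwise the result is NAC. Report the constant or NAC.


Meet operation: if both paths give the same constant, result is that constant; if they differ, result is NAC (not-a-constant).
Path A: 13, Path B: 13 -> equal
Result: constant -> 13

13


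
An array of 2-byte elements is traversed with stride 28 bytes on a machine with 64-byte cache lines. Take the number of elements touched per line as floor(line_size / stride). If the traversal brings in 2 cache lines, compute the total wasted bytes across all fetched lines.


Elements per line = floor(64 / 28) = 2
Bytes used per line = 2 * 2 = 4
Wasted per line = 64 - 4 = 60
Total wasted = 60 * 2 = 120

120


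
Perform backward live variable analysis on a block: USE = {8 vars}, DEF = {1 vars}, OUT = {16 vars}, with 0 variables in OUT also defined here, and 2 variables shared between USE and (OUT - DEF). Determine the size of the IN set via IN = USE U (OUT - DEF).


OUT - DEF: 16 - 0 = 16
|IN| = |USE| + |OUT - DEF| - |USE ∩ (OUT - DEF)| = 8 + 16 - 2 = 22

22


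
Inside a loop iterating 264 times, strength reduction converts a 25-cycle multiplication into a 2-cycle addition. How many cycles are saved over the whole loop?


Per-iteration saving = 25 - 2 = 23
Total saved = 264 * 23 = 6072

6072


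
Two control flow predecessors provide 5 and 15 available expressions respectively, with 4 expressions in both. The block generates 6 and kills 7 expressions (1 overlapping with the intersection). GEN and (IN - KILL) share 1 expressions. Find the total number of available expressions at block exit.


IN = intersection of predecessors = 4
IN - KILL = 4 - 1 = 3
|OUT| = |GEN| + |IN - KILL| - |GEN ∩ (IN - KILL)| = 6 + 3 - 1 = 8

8
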